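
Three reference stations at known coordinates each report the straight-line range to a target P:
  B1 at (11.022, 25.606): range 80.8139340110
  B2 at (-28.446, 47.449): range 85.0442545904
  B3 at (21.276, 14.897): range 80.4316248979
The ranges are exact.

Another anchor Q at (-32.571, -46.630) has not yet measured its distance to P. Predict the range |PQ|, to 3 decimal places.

12.590

eq1: (x − 11.022)² + (y − 25.606)² = 80.8139340110²
eq2: (x + 28.446)² + (y − 47.449)² = 85.0442545904²
eq3: (x − 21.276)² + (y − 14.897)² = 80.4316248979²
eq1−eq2, eq1−eq3 (x²,y² cancel):
  -78.936·x + 43.686·y = 1581.797489
  20.508·x − 21.418·y = -40.917288
det = -78.936·-21.418 − 43.686·20.508 = 794.738760
x = (1581.797489·-21.418 − 43.686·-40.917288) / 794.738760 = -40.379842
y = (-78.936·-40.917288 − 1581.797489·20.508) / 794.738760 = -36.753783
|P − Q| = √((-40.379842 − -32.571)² + (-36.753783 − -46.630)²) = 12.590381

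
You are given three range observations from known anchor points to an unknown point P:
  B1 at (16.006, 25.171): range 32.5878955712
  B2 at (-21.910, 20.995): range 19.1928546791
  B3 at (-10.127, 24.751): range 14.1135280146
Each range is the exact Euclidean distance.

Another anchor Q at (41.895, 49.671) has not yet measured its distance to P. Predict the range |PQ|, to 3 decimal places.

56.811

eq1: (x − 16.006)² + (y − 25.171)² = 32.5878955712²
eq2: (x + 21.910)² + (y − 20.995)² = 19.1928546791²
eq3: (x + 10.127)² + (y − 24.751)² = 14.1135280146²
eq2−eq3, eq2−eq1 (x²,y² cancel):
  23.566·x + 7.512·y = -36.495997
  75.832·x + 8.352·y = -724.672115
det = 23.566·8.352 − 7.512·75.832 = -372.826752
x = (-36.495997·8.352 − 7.512·-724.672115) / -372.826752 = -13.783674
y = (23.566·-724.672115 − -36.495997·75.832) / -372.826752 = 38.382596
|P − Q| = √((-13.783674 − 41.895)² + (38.382596 − 49.671)²) = 56.811467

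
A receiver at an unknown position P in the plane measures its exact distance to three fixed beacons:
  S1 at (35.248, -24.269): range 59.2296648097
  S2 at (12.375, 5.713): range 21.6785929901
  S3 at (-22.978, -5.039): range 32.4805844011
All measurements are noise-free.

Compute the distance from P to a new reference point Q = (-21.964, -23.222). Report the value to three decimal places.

47.797

eq1: (x − 35.248)² + (y + 24.269)² = 59.2296648097²
eq2: (x − 12.375)² + (y − 5.713)² = 21.6785929901²
eq3: (x + 22.978)² + (y + 5.039)² = 32.4805844011²
eq3−eq1, eq3−eq2 (x²,y² cancel):
  116.452·x − 38.460·y = -1175.138970
  70.706·x + 21.504·y = 217.425958
det = 116.452·21.504 − -38.460·70.706 = 5223.536568
x = (-1175.138970·21.504 − -38.460·217.425958) / 5223.536568 = -3.236885
y = (116.452·217.425958 − -1175.138970·70.706) / 5223.536568 = 20.753959
|P − Q| = √((-3.236885 − -21.964)² + (20.753959 − -23.222)²) = 47.797383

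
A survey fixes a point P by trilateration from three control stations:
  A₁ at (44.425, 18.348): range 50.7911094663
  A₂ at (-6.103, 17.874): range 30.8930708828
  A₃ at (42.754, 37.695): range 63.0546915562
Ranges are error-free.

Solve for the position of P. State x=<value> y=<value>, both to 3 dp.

eq1: (x − 44.425)² + (y − 18.348)² = 50.7911094663²
eq2: (x + 6.103)² + (y − 17.874)² = 30.8930708828²
eq3: (x − 42.754)² + (y − 37.695)² = 63.0546915562²
eq3−eq1, eq3−eq2 (x²,y² cancel):
  3.342·x − 38.694·y = 457.569514
  -97.714·x − 39.642·y = 129.421243
det = 3.342·-39.642 − -38.694·-97.714 = -3913.429080
x = (457.569514·-39.642 − -38.694·129.421243) / -3913.429080 = 3.355406
y = (3.342·129.421243 − 457.569514·-97.714) / -3913.429080 = -11.535529

x=3.355 y=-11.536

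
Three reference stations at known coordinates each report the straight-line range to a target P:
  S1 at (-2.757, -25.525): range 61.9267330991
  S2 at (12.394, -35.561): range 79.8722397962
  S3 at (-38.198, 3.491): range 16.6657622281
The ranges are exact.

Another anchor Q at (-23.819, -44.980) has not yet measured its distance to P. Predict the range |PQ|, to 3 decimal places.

66.671

eq1: (x + 2.757)² + (y + 25.525)² = 61.9267330991²
eq2: (x − 12.394)² + (y + 35.561)² = 79.8722397962²
eq3: (x + 38.198)² + (y − 3.491)² = 16.6657622281²
eq3−eq1, eq3−eq2 (x²,y² cancel):
  70.882·x − 58.032·y = -4369.320253
  101.184·x − 78.104·y = -6154.905387
det = 70.882·-78.104 − -58.032·101.184 = 335.742160
x = (-4369.320253·-78.104 − -58.032·-6154.905387) / 335.742160 = -47.417579
y = (70.882·-6154.905387 − -4369.320253·101.184) / 335.742160 = 17.374335
|P − Q| = √((-47.417579 − -23.819)² + (17.374335 − -44.980)²) = 66.670503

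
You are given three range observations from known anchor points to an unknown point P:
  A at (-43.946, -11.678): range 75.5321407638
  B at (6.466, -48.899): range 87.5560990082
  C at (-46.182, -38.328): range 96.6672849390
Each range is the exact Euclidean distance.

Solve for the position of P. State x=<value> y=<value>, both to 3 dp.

x=12.559 y=38.445

eq1: (x + 43.946)² + (y + 11.678)² = 75.5321407638²
eq2: (x − 6.466)² + (y + 48.899)² = 87.5560990082²
eq3: (x + 46.182)² + (y + 38.328)² = 96.6672849390²
eq1−eq2, eq1−eq3 (x²,y² cancel):
  100.824·x − 74.442·y = -1595.671428
  -4.472·x − 53.300·y = -2105.273581
det = 100.824·-53.300 − -74.442·-4.472 = -5706.823824
x = (-1595.671428·-53.300 − -74.442·-2105.273581) / -5706.823824 = 12.558910
y = (100.824·-2105.273581 − -1595.671428·-4.472) / -5706.823824 = 38.444843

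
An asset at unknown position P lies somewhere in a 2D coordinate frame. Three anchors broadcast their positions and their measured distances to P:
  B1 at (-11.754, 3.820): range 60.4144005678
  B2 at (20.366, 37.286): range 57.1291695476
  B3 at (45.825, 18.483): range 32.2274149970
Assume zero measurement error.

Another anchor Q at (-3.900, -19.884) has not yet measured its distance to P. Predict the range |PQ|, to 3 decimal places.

eq1: (x + 11.754)² + (y − 3.820)² = 60.4144005678²
eq2: (x − 20.366)² + (y − 37.286)² = 57.1291695476²
eq3: (x − 45.825)² + (y − 18.483)² = 32.2274149970²
eq2−eq1, eq2−eq3 (x²,y² cancel):
  -64.240·x − 66.932·y = -2038.428619
  50.918·x − 37.606·y = 2861.667898
det = -64.240·-37.606 − -66.932·50.918 = 5823.853016
x = (-2038.428619·-37.606 − -66.932·2861.667898) / 5823.853016 = 46.051008
y = (-64.240·2861.667898 − -2038.428619·50.918) / 5823.853016 = -13.743622
|P − Q| = √((46.051008 − -3.900)² + (-13.743622 − -19.884)²) = 50.327005

50.327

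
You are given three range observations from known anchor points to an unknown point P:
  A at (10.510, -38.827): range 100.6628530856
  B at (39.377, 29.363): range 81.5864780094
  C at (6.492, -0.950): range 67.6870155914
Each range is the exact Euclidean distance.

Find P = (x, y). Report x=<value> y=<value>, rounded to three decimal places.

x=-39.993 y=48.250

eq1: (x − 10.510)² + (y + 38.827)² = 100.6628530856²
eq2: (x − 39.377)² + (y − 29.363)² = 81.5864780094²
eq3: (x − 6.492)² + (y + 0.950)² = 67.6870155914²
eq3−eq1, eq3−eq2 (x²,y² cancel):
  8.036·x − 75.754·y = -3976.530447
  65.770·x + 60.626·y = 294.864020
det = 8.036·60.626 − -75.754·65.770 = 5469.531116
x = (-3976.530447·60.626 − -75.754·294.864020) / 5469.531116 = -39.993192
y = (8.036·294.864020 − -3976.530447·65.770) / 5469.531116 = 48.250194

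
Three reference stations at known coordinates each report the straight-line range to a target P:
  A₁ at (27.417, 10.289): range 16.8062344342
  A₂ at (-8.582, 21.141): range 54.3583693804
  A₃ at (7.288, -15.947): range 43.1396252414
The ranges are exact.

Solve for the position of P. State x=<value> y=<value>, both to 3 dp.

eq1: (x − 27.417)² + (y − 10.289)² = 16.8062344342²
eq2: (x + 8.582)² + (y − 21.141)² = 54.3583693804²
eq3: (x − 7.288)² + (y + 15.947)² = 43.1396252414²
eq1−eq2, eq1−eq3 (x²,y² cancel):
  -71.998·x + 21.704·y = -3009.345611
  -40.258·x − 52.472·y = -2128.711407
det = -71.998·-52.472 − 21.704·-40.258 = 4651.638688
x = (-3009.345611·-52.472 − 21.704·-2128.711407) / 4651.638688 = 43.878717
y = (-71.998·-2128.711407 − -3009.345611·-40.258) / 4651.638688 = 6.903530

x=43.879 y=6.904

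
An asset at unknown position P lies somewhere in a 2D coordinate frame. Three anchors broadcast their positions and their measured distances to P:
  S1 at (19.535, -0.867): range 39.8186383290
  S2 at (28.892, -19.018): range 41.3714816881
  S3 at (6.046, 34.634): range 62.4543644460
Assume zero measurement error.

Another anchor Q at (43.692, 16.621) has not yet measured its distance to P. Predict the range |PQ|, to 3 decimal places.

eq1: (x − 19.535)² + (y + 0.867)² = 39.8186383290²
eq2: (x − 28.892)² + (y + 19.018)² = 41.3714816881²
eq3: (x − 6.046)² + (y − 34.634)² = 62.4543644460²
eq2−eq1, eq2−eq3 (x²,y² cancel):
  -18.714·x + 36.302·y = -687.988535
  -45.692·x + 107.304·y = -2149.312057
det = -18.714·107.304 − 36.302·-45.692 = -349.376072
x = (-687.988535·107.304 − 36.302·-2149.312057) / -349.376072 = -12.022588
y = (-18.714·-2149.312057 − -687.988535·-45.692) / -349.376072 = -25.149558
|P − Q| = √((-12.022588 − 43.692)² + (-25.149558 − 16.621)²) = 69.634006

69.634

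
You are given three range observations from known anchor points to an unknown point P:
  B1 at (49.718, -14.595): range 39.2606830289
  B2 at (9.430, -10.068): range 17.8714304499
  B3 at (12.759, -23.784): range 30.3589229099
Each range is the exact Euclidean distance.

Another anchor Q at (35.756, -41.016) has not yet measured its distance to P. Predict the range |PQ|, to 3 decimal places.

51.121

eq1: (x − 49.718)² + (y + 14.595)² = 39.2606830289²
eq2: (x − 9.430)² + (y + 10.068)² = 17.8714304499²
eq3: (x − 12.759)² + (y + 23.784)² = 30.3589229099²
eq2−eq1, eq2−eq3 (x²,y² cancel):
  80.576·x − 9.054·y = 1272.590819
  6.658·x − 27.432·y = -64.094961
det = 80.576·-27.432 − -9.054·6.658 = -2150.079300
x = (1272.590819·-27.432 − -9.054·-64.094961) / -2150.079300 = 16.506381
y = (80.576·-64.094961 − 1272.590819·6.658) / -2150.079300 = 6.342755
|P − Q| = √((16.506381 − 35.756)² + (6.342755 − -41.016)²) = 51.121419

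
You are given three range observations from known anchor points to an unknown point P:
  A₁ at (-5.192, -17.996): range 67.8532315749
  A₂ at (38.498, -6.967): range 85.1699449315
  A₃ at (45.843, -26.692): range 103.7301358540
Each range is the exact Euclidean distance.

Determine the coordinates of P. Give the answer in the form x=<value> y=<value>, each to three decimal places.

eq1: (x + 5.192)² + (y + 17.996)² = 67.8532315749²
eq2: (x − 38.498)² + (y + 6.967)² = 85.1699449315²
eq3: (x − 45.843)² + (y + 26.692)² = 103.7301358540²
eq3−eq2, eq3−eq1 (x²,y² cancel):
  -14.690·x + 39.450·y = 2222.613145
  -102.070·x + 17.392·y = 3692.649416
det = -14.690·17.392 − 39.450·-102.070 = 3771.173020
x = (2222.613145·17.392 − 39.450·3692.649416) / 3771.173020 = -28.378261
y = (-14.690·3692.649416 − 2222.613145·-102.070) / 3771.173020 = 45.772788

x=-28.378 y=45.773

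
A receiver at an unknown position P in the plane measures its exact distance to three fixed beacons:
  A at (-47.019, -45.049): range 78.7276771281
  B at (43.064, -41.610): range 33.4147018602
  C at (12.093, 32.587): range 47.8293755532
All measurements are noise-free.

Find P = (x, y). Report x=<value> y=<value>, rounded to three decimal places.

eq1: (x + 47.019)² + (y + 45.049)² = 78.7276771281²
eq2: (x − 43.064)² + (y + 41.610)² = 33.4147018602²
eq3: (x − 12.093)² + (y − 32.587)² = 47.8293755532²
eq2−eq1, eq2−eq3 (x²,y² cancel):
  -180.166·x − 6.878·y = -4427.206280
  -61.942·x + 148.394·y = -3548.853843
det = -180.166·148.394 − -6.878·-61.942 = -27161.590480
x = (-4427.206280·148.394 − -6.878·-3548.853843) / -27161.590480 = 25.086155
y = (-180.166·-3548.853843 − -4427.206280·-61.942) / -27161.590480 = -13.443719

x=25.086 y=-13.444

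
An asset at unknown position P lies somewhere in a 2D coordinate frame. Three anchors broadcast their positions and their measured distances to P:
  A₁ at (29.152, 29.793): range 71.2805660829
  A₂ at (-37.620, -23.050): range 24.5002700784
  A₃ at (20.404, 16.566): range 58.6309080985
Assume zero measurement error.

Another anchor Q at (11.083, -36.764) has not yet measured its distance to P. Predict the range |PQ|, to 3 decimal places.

eq1: (x − 29.152)² + (y − 29.793)² = 71.2805660829²
eq2: (x + 37.620)² + (y + 23.050)² = 24.5002700784²
eq3: (x − 20.404)² + (y − 16.566)² = 58.6309080985²
eq2−eq1, eq2−eq3 (x²,y² cancel):
  133.544·x + 105.686·y = -4689.760814
  116.048·x + 79.232·y = -4093.131479
det = 133.544·79.232 − 105.686·116.048 = -1683.690720
x = (-4689.760814·79.232 − 105.686·-4093.131479) / -1683.690720 = -36.234425
y = (133.544·-4093.131479 − -4689.760814·116.048) / -1683.690720 = 1.411059
|P − Q| = √((-36.234425 − 11.083)² + (1.411059 − -36.764)²) = 60.796989

60.797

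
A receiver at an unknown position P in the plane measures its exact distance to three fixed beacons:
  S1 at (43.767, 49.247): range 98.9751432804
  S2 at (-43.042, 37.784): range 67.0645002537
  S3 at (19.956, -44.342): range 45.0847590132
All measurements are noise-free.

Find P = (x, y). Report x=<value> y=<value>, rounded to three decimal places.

x=-21.033 y=-25.566

eq1: (x − 43.767)² + (y − 49.247)² = 98.9751432804²
eq2: (x + 43.042)² + (y − 37.784)² = 67.0645002537²
eq3: (x − 19.956)² + (y + 44.342)² = 45.0847590132²
eq2−eq1, eq2−eq3 (x²,y² cancel):
  173.618·x + 22.926·y = -4237.858915
  125.996·x − 164.252·y = 1549.222179
det = 173.618·-164.252 − 22.926·125.996 = -31405.688032
x = (-4237.858915·-164.252 − 22.926·1549.222179) / -31405.688032 = -21.033111
y = (173.618·1549.222179 − -4237.858915·125.996) / -31405.688032 = -25.566265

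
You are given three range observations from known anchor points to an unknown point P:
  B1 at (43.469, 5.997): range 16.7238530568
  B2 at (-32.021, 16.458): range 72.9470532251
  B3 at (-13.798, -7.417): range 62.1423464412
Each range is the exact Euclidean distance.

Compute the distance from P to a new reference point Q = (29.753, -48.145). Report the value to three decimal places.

eq1: (x − 43.469)² + (y − 5.997)² = 16.7238530568²
eq2: (x + 32.021)² + (y − 16.458)² = 72.9470532251²
eq3: (x + 13.798)² + (y + 7.417)² = 62.1423464412²
eq3−eq2, eq3−eq1 (x²,y² cancel):
  -36.446·x + 47.750·y = -408.787841
  114.534·x + 26.828·y = 5262.105237
det = -36.446·26.828 − 47.750·114.534 = -6446.771788
x = (-408.787841·26.828 − 47.750·5262.105237) / -6446.771788 = 40.676558
y = (-36.446·5262.105237 − -408.787841·114.534) / -6446.771788 = 22.486073
|P − Q| = √((40.676558 − 29.753)² + (22.486073 − -48.145)²) = 71.470781

71.471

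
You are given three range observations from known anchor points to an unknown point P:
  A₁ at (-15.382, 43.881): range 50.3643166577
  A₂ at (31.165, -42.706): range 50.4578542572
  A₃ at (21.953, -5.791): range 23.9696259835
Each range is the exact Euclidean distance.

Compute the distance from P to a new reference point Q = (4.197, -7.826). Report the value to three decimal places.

6.946

eq1: (x + 15.382)² + (y − 43.881)² = 50.3643166577²
eq2: (x − 31.165)² + (y + 42.706)² = 50.4578542572²
eq3: (x − 21.953)² + (y + 5.791)² = 23.9696259835²
eq3−eq1, eq3−eq2 (x²,y² cancel):
  -74.670·x + 99.344·y = -315.343228
  18.424·x − 73.830·y = 308.137685
det = -74.670·-73.830 − 99.344·18.424 = 3682.572244
x = (-315.343228·-73.830 − 99.344·308.137685) / 3682.572244 = -1.990413
y = (-74.670·308.137685 − -315.343228·18.424) / 3682.572244 = -4.670311
|P − Q| = √((-1.990413 − 4.197)² + (-4.670311 − -7.826)²) = 6.945679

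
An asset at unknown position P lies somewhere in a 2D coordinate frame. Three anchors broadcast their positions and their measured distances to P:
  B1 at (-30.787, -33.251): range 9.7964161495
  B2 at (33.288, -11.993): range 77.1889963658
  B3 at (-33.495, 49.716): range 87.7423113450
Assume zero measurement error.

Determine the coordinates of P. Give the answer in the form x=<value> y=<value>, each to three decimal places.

eq1: (x + 30.787)² + (y + 33.251)² = 9.7964161495²
eq2: (x − 33.288)² + (y + 11.993)² = 77.1889963658²
eq3: (x + 33.495)² + (y − 49.716)² = 87.7423113450²
eq3−eq1, eq3−eq2 (x²,y² cancel):
  5.416·x − 165.934·y = 6062.616120
  133.566·x − 123.418·y = -601.100648
det = 5.416·-123.418 − -165.934·133.566 = 21494.708756
x = (6062.616120·-123.418 − -165.934·-601.100648) / 21494.708756 = -39.450592
y = (5.416·-601.100648 − 6062.616120·133.566) / 21494.708756 = -37.823957

x=-39.451 y=-37.824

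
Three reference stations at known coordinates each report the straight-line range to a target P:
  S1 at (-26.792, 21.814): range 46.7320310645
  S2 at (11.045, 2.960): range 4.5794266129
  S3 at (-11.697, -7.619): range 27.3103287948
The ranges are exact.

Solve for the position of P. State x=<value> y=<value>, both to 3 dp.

x=14.532 y=-0.009

eq1: (x + 26.792)² + (y − 21.814)² = 46.7320310645²
eq2: (x − 11.045)² + (y − 2.960)² = 4.5794266129²
eq3: (x + 11.697)² + (y + 7.619)² = 27.3103287948²
eq3−eq1, eq3−eq2 (x²,y² cancel):
  -30.190·x + 58.866·y = -439.235779
  45.484·x + 21.158·y = 660.767566
det = -30.190·21.158 − 58.866·45.484 = -3316.221164
x = (-439.235779·21.158 − 58.866·660.767566) / -3316.221164 = 14.531629
y = (-30.190·660.767566 − -439.235779·45.484) / -3316.221164 = -0.008934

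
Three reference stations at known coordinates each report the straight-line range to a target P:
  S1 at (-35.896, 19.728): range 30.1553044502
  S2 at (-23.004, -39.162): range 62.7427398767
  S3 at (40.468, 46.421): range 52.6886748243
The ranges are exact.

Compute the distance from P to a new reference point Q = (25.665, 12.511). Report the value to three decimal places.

32.610

eq1: (x + 35.896)² + (y − 19.728)² = 30.1553044502²
eq2: (x + 23.004)² + (y + 39.162)² = 62.7427398767²
eq3: (x − 40.468)² + (y − 46.421)² = 52.6886748243²
eq3−eq2, eq3−eq1 (x²,y² cancel):
  -126.944·x − 171.166·y = -2890.276958
  -152.728·x − 53.386·y = -248.097397
det = -126.944·-53.386 − -171.166·-152.728 = -19364.808464
x = (-2890.276958·-53.386 − -171.166·-248.097397) / -19364.808464 = -5.775140
y = (-126.944·-248.097397 − -2890.276958·-152.728) / -19364.808464 = 21.168903
|P − Q| = √((-5.775140 − 25.665)² + (21.168903 − 12.511)²) = 32.610454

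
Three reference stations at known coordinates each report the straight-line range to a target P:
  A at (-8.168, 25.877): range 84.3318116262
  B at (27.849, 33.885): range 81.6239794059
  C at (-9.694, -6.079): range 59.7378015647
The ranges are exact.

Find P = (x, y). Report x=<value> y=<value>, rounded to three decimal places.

eq1: (x + 8.168)² + (y − 25.877)² = 84.3318116262²
eq2: (x − 27.849)² + (y − 33.885)² = 81.6239794059²
eq3: (x + 9.694)² + (y + 6.079)² = 59.7378015647²
eq2−eq1, eq2−eq3 (x²,y² cancel):
  -72.034·x − 16.016·y = -1636.805111
  -75.086·x − 79.928·y = 1301.036929
det = -72.034·-79.928 − -16.016·-75.086 = 4554.956176
x = (-1636.805111·-79.928 − -16.016·1301.036929) / 4554.956176 = 33.296471
y = (-72.034·1301.036929 − -1636.805111·-75.086) / 4554.956176 = -47.556998

x=33.296 y=-47.557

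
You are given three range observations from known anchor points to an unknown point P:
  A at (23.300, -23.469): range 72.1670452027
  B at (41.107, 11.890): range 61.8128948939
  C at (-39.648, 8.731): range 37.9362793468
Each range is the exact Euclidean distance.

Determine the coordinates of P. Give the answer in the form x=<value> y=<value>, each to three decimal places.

eq1: (x − 23.300)² + (y + 23.469)² = 72.1670452027²
eq2: (x − 41.107)² + (y − 11.890)² = 61.8128948939²
eq3: (x + 39.648)² + (y − 8.731)² = 37.9362793468²
eq2−eq3, eq2−eq1 (x²,y² cancel):
  -161.510·x − 6.318·y = 2198.709400
  -35.614·x − 70.718·y = -2124.722026
det = -161.510·-70.718 − -6.318·-35.614 = 11196.654928
x = (2198.709400·-70.718 − -6.318·-2124.722026) / 11196.654928 = -15.085963
y = (-161.510·-2124.722026 − 2198.709400·-35.614) / 11196.654928 = 37.642376

x=-15.086 y=37.642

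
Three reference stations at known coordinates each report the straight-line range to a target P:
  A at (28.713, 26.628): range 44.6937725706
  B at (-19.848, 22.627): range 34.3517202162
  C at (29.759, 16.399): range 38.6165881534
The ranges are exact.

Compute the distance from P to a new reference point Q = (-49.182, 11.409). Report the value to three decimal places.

50.954

eq1: (x − 28.713)² + (y − 26.628)² = 44.6937725706²
eq2: (x + 19.848)² + (y − 22.627)² = 34.3517202162²
eq3: (x − 29.759)² + (y − 16.399)² = 38.6165881534²
eq2−eq3, eq2−eq1 (x²,y² cancel):
  99.214·x − 12.456·y = -62.599150
  97.122·x + 8.002·y = -189.930105
det = 99.214·8.002 − -12.456·97.122 = 2003.662060
x = (-62.599150·8.002 − -12.456·-189.930105) / 2003.662060 = -1.430724
y = (99.214·-189.930105 − -62.599150·97.122) / 2003.662060 = -6.370321
|P − Q| = √((-1.430724 − -49.182)² + (-6.370321 − 11.409)²) = 50.953789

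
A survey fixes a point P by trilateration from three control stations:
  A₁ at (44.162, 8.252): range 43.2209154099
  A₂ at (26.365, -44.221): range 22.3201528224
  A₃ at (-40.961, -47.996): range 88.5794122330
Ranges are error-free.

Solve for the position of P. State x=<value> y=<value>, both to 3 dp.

eq1: (x − 44.162)² + (y − 8.252)² = 43.2209154099²
eq2: (x − 26.365)² + (y + 44.221)² = 22.3201528224²
eq3: (x + 40.961)² + (y + 47.996)² = 88.5794122330²
eq1−eq3, eq1−eq2 (x²,y² cancel):
  -170.246·x − 112.496·y = -4015.222954
  -35.594·x − 104.946·y = 2002.090625
det = -170.246·-104.946 − -112.496·-35.594 = 13862.454092
x = (-4015.222954·-104.946 − -112.496·2002.090625) / 13862.454092 = 46.644611
y = (-170.246·2002.090625 − -4015.222954·-35.594) / 13862.454092 = -34.897556

x=46.645 y=-34.898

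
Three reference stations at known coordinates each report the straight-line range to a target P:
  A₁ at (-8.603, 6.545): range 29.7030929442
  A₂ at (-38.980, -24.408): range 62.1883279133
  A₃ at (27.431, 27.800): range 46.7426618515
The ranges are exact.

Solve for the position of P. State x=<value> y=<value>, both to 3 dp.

x=-18.839 y=34.429

eq1: (x + 8.603)² + (y − 6.545)² = 29.7030929442²
eq2: (x + 38.980)² + (y + 24.408)² = 62.1883279133²
eq3: (x − 27.431)² + (y − 27.800)² = 46.7426618515²
eq2−eq1, eq2−eq3 (x²,y² cancel):
  60.754·x + 61.906·y = 986.772168
  132.822·x + 104.416·y = 1092.620589
det = 60.754·104.416 − 61.906·132.822 = -1878.789068
x = (986.772168·104.416 − 61.906·1092.620589) / -1878.789068 = -18.839280
y = (60.754·1092.620589 − 986.772168·132.822) / -1878.789068 = 34.428549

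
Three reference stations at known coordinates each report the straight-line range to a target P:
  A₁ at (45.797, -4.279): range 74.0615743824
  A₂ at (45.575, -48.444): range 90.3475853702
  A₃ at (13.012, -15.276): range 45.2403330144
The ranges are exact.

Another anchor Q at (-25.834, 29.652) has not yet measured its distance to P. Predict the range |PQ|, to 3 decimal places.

eq1: (x − 45.797)² + (y + 4.279)² = 74.0615743824²
eq2: (x − 45.575)² + (y + 48.444)² = 90.3475853702²
eq3: (x − 13.012)² + (y + 15.276)² = 45.2403330144²
eq3−eq2, eq3−eq1 (x²,y² cancel):
  65.126·x − 66.336·y = -2094.765010
  65.570·x + 21.994·y = -1725.422339
det = 65.126·21.994 − -66.336·65.570 = 5782.032764
x = (-2094.765010·21.994 − -66.336·-1725.422339) / 5782.032764 = -27.763571
y = (65.126·-1725.422339 − -2094.765010·65.570) / 5782.032764 = 4.320952
|P − Q| = √((-27.763571 − -25.834)² + (4.320952 − 29.652)²) = 25.404433

25.404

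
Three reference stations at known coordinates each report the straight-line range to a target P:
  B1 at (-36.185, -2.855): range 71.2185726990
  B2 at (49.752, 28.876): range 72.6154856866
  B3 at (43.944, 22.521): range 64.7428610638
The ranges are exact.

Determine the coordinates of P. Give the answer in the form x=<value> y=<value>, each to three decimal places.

x=24.957 y=-39.375

eq1: (x + 36.185)² + (y + 2.855)² = 71.2185726990²
eq2: (x − 49.752)² + (y − 28.876)² = 72.6154856866²
eq3: (x − 43.944)² + (y − 22.521)² = 64.7428610638²
eq2−eq1, eq2−eq3 (x²,y² cancel):
  -171.874·x − 63.462·y = -1790.655966
  -11.616·x − 12.710·y = 210.556400
det = -171.874·-12.710 − -63.462·-11.616 = 1447.343948
x = (-1790.655966·-12.710 − -63.462·210.556400) / 1447.343948 = 24.957141
y = (-171.874·210.556400 − -1790.655966·-11.616) / 1447.343948 = -39.375181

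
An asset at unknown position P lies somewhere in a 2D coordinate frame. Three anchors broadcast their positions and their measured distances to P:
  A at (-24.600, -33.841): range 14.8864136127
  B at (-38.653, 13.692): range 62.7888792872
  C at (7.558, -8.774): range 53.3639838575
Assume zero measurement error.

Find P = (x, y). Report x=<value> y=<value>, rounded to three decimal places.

eq1: (x + 24.600)² + (y + 33.841)² = 14.8864136127²
eq2: (x + 38.653)² + (y − 13.692)² = 62.7888792872²
eq3: (x − 7.558)² + (y + 8.774)² = 53.3639838575²
eq2−eq1, eq2−eq3 (x²,y² cancel):
  28.106·x − 95.066·y = 3789.686060
  92.422·x − 44.932·y = -452.690244
det = 28.106·-44.932 − -95.066·92.422 = 7523.331060
x = (3789.686060·-44.932 − -95.066·-452.690244) / 7523.331060 = -28.353614
y = (28.106·-452.690244 − 3789.686060·92.422) / 7523.331060 = -48.246405

x=-28.354 y=-48.246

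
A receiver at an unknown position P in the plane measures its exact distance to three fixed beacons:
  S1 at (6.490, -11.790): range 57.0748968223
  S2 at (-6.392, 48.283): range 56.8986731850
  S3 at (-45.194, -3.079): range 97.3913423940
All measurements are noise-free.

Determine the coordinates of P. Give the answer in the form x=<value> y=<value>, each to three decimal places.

x=46.946 y=28.470

eq1: (x − 6.490)² + (y + 11.790)² = 57.0748968223²
eq2: (x + 6.392)² + (y − 48.283)² = 56.8986731850²
eq3: (x + 45.194)² + (y + 3.079)² = 97.3913423940²
eq3−eq2, eq3−eq1 (x²,y² cancel):
  77.604·x + 102.724·y = 6567.742439
  103.368·x − 17.422·y = 4356.676049
det = 77.604·-17.422 − 102.724·103.368 = -11970.391320
x = (6567.742439·-17.422 − 102.724·4356.676049) / -11970.391320 = 46.945700
y = (77.604·4356.676049 − 6567.742439·103.368) / -11970.391320 = 28.470156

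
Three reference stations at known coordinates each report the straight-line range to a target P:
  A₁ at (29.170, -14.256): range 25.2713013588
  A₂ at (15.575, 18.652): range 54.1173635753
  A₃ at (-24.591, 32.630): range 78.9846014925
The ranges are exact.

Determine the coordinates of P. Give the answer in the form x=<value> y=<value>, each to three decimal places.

eq1: (x − 29.170)² + (y + 14.256)² = 25.2713013588²
eq2: (x − 15.575)² + (y − 18.652)² = 54.1173635753²
eq3: (x + 24.591)² + (y − 32.630)² = 78.9846014925²
eq1−eq3, eq1−eq2 (x²,y² cancel):
  -107.522·x + 93.772·y = -4984.616856
  -27.190·x + 65.816·y = -2753.695075
det = -107.522·65.816 − 93.772·-27.190 = -4527.007272
x = (-4984.616856·65.816 − 93.772·-2753.695075) / -4527.007272 = 15.429188
y = (-107.522·-2753.695075 − -4984.616856·-27.190) / -4527.007272 = -35.465167

x=15.429 y=-35.465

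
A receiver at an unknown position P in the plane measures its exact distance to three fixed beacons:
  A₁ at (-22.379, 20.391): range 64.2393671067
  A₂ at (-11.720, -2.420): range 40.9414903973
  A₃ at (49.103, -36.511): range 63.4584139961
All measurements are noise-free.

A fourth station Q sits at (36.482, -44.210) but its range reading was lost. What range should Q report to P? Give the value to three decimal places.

eq1: (x + 22.379)² + (y − 20.391)² = 64.2393671067²
eq2: (x + 11.720)² + (y + 2.420)² = 40.9414903973²
eq3: (x − 49.103)² + (y + 36.511)² = 63.4584139961²
eq1−eq3, eq1−eq2 (x²,y² cancel):
  142.964·x − 113.804·y = 2927.271187
  21.318·x − 45.622·y = 1677.092928
det = 142.964·-45.622 − -113.804·21.318 = -4096.229936
x = (2927.271187·-45.622 − -113.804·1677.092928) / -4096.229936 = -13.991382
y = (142.964·1677.092928 − 2927.271187·21.318) / -4096.229936 = -43.298435
|P − Q| = √((-13.991382 − 36.482)² + (-43.298435 − -44.210)²) = 50.481613

50.482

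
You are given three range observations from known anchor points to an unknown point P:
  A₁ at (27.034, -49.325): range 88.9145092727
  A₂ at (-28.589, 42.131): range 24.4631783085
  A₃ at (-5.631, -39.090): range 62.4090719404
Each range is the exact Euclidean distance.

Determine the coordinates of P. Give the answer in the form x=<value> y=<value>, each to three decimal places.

eq1: (x − 27.034)² + (y + 49.325)² = 88.9145092727²
eq2: (x + 28.589)² + (y − 42.131)² = 24.4631783085²
eq3: (x + 5.631)² + (y + 39.090)² = 62.4090719404²
eq1−eq2, eq1−eq3 (x²,y² cancel):
  -111.246·x + 182.912·y = 6735.902167
  -65.330·x + 20.470·y = 2406.841179
det = -111.246·20.470 − 182.912·-65.330 = 9672.435340
x = (6735.902167·20.470 − 182.912·2406.841179) / 9672.435340 = -31.259575
y = (-111.246·2406.841179 − 6735.902167·-65.330) / 9672.435340 = 17.814028

x=-31.260 y=17.814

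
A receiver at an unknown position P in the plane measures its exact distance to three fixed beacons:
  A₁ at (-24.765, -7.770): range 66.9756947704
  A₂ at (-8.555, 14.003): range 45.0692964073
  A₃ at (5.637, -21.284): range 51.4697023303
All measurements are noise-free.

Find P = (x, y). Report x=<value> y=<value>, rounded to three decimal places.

x=36.084 y=20.214

eq1: (x + 24.765)² + (y + 7.770)² = 66.9756947704²
eq2: (x + 8.555)² + (y − 14.003)² = 45.0692964073²
eq3: (x − 5.637)² + (y + 21.284)² = 51.4697023303²
eq3−eq2, eq3−eq1 (x²,y² cancel):
  -28.384·x + 70.574·y = 402.376388
  -60.804·x + 27.028·y = -1647.719732
det = -28.384·27.028 − 70.574·-60.804 = 3524.018744
x = (402.376388·27.028 − 70.574·-1647.719732) / 3524.018744 = 36.084258
y = (-28.384·-1647.719732 − 402.376388·-60.804) / 3524.018744 = 20.214129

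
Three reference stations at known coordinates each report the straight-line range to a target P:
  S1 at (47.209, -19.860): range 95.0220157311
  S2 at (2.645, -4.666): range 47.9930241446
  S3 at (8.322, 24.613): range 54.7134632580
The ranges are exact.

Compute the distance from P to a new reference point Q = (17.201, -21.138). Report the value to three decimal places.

eq1: (x − 47.209)² + (y + 19.860)² = 95.0220157311²
eq2: (x − 2.645)² + (y + 4.666)² = 47.9930241446²
eq3: (x − 8.322)² + (y − 24.613)² = 54.7134632580²
eq1−eq3, eq1−eq2 (x²,y² cancel):
  -77.774·x + 88.946·y = 4087.566584
  -89.128·x + 30.388·y = 4131.511407
det = -77.774·30.388 − 88.946·-89.128 = 5564.182776
x = (4087.566584·30.388 − 88.946·4131.511407) / 5564.182776 = -43.720426
y = (-77.774·4131.511407 − 4087.566584·-89.128) / 5564.182776 = 7.726645
|P − Q| = √((-43.720426 − 17.201)² + (7.726645 − -21.138)²) = 67.413558

67.414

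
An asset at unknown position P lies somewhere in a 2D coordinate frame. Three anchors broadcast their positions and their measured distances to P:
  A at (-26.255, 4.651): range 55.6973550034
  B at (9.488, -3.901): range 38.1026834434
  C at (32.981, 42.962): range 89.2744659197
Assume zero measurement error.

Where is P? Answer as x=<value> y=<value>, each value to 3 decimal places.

eq1: (x + 26.255)² + (y − 4.651)² = 55.6973550034²
eq2: (x − 9.488)² + (y + 3.901)² = 38.1026834434²
eq3: (x − 32.981)² + (y − 42.962)² = 89.2744659197²
eq2−eq1, eq2−eq3 (x²,y² cancel):
  -71.486·x + 17.104·y = -1044.663988
  46.986·x + 93.726·y = -3689.875920
det = -71.486·93.726 − 17.104·46.986 = -7503.745380
x = (-1044.663988·93.726 − 17.104·-3689.875920) / -7503.745380 = 4.637756
y = (-71.486·-3689.875920 − -1044.663988·46.986) / -7503.745380 = -41.693719

x=4.638 y=-41.694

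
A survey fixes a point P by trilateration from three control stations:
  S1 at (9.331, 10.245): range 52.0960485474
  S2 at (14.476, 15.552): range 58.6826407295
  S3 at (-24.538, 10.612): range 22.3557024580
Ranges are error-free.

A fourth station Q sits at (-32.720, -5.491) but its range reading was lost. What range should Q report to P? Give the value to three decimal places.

7.750

eq1: (x − 9.331)² + (y − 10.245)² = 52.0960485474²
eq2: (x − 14.476)² + (y − 15.552)² = 58.6826407295²
eq3: (x + 24.538)² + (y − 10.612)² = 22.3557024580²
eq3−eq2, eq3−eq1 (x²,y² cancel):
  78.028·x + 9.880·y = -3207.183599
  67.738·x − 0.734·y = -2736.921244
det = 78.028·-0.734 − 9.880·67.738 = -726.523992
x = (-3207.183599·-0.734 − 9.880·-2736.921244) / -726.523992 = -40.459579
y = (78.028·-2736.921244 − -3207.183599·67.738) / -726.523992 = -5.081335
|P − Q| = √((-40.459579 − -32.720)² + (-5.081335 − -5.491)²) = 7.750413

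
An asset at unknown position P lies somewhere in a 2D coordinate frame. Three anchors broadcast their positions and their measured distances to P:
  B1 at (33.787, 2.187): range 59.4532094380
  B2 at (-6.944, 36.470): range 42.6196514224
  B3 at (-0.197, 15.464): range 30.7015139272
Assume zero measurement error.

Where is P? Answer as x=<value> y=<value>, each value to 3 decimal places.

x=-25.527 y=-1.885

eq1: (x − 33.787)² + (y − 2.187)² = 59.4532094380²
eq2: (x + 6.944)² + (y − 36.470)² = 42.6196514224²
eq3: (x + 0.197)² + (y − 15.464)² = 30.7015139272²
eq3−eq1, eq3−eq2 (x²,y² cancel):
  67.968·x − 26.554·y = -1684.930922
  -13.494·x + 42.012·y = 265.254201
det = 67.968·42.012 − -26.554·-13.494 = 2497.151940
x = (-1684.930922·42.012 − -26.554·265.254201) / 2497.151940 = -25.526584
y = (67.968·265.254201 − -1684.930922·-13.494) / 2497.151940 = -1.885212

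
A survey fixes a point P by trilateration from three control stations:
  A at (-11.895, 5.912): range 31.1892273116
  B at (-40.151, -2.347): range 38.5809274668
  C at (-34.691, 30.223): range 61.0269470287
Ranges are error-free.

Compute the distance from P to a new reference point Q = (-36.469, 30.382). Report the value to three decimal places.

61.938

eq1: (x + 11.895)² + (y − 5.912)² = 31.1892273116²
eq2: (x + 40.151)² + (y + 2.347)² = 38.5809274668²
eq3: (x + 34.691)² + (y − 30.223)² = 61.0269470287²
eq3−eq2, eq3−eq1 (x²,y² cancel):
  -10.920·x − 65.140·y = 1736.516299
  45.592·x − 48.622·y = 811.067922
det = -10.920·-48.622 − -65.140·45.592 = 3500.815120
x = (1736.516299·-48.622 − -65.140·811.067922) / 3500.815120 = -9.026450
y = (-10.920·811.067922 − 1736.516299·45.592) / 3500.815120 = -25.145033
|P − Q| = √((-9.026450 − -36.469)² + (-25.145033 − 30.382)²) = 61.938235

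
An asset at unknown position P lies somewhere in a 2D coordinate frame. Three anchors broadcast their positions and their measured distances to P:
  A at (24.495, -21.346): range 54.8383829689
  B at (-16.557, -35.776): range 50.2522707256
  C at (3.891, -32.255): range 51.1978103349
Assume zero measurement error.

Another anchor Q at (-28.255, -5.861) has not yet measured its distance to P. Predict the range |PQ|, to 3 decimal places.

23.228

eq1: (x − 24.495)² + (y + 21.346)² = 54.8383829689²
eq2: (x + 16.557)² + (y + 35.776)² = 50.2522707256²
eq3: (x − 3.891)² + (y + 32.255)² = 51.1978103349²
eq1−eq2, eq1−eq3 (x²,y² cancel):
  -82.104·x − 28.860·y = 980.357218
  -41.208·x − 21.818·y = 385.900629
det = -82.104·-21.818 − -28.860·-41.208 = 602.082192
x = (980.357218·-21.818 − -28.860·385.900629) / 602.082192 = -17.028143
y = (-82.104·385.900629 − 980.357218·-41.208) / 602.082192 = 14.474062
|P − Q| = √((-17.028143 − -28.255)² + (14.474062 − -5.861)²) = 23.228368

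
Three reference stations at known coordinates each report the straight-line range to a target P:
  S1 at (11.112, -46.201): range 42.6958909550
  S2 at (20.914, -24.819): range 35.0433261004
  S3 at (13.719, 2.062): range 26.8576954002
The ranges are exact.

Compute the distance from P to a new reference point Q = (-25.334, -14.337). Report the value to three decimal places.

eq1: (x − 11.112)² + (y + 46.201)² = 42.6958909550²
eq2: (x − 20.914)² + (y + 24.819)² = 35.0433261004²
eq3: (x − 13.719)² + (y − 2.062)² = 26.8576954002²
eq1−eq3, eq1−eq2 (x²,y² cancel):
  5.214·x + 96.526·y = -963.942838
  19.604·x + 42.764·y = -609.726388
det = 5.214·42.764 − 96.526·19.604 = -1669.324208
x = (-963.942838·42.764 − 96.526·-609.726388) / -1669.324208 = -10.562596
y = (5.214·-609.726388 − -963.942838·19.604) / -1669.324208 = -9.415799
|P − Q| = √((-10.562596 − -25.334)² + (-9.415799 − -14.337)²) = 15.569604

15.570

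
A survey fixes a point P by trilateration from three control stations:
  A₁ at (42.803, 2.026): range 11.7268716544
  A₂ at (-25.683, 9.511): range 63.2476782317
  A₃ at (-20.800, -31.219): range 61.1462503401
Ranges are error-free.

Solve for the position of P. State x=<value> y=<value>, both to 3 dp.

eq1: (x − 42.803)² + (y − 2.026)² = 11.7268716544²
eq2: (x + 25.683)² + (y − 9.511)² = 63.2476782317²
eq3: (x + 20.800)² + (y + 31.219)² = 61.1462503401²
eq3−eq1, eq3−eq2 (x²,y² cancel):
  127.206·x + 66.490·y = 4030.279936
  -9.766·x + 81.460·y = -918.595222
det = 127.206·81.460 − 66.490·-9.766 = 11011.542100
x = (4030.279936·81.460 − 66.490·-918.595222) / 11011.542100 = 35.361441
y = (127.206·-918.595222 − 4030.279936·-9.766) / 11011.542100 = -7.037262

x=35.361 y=-7.037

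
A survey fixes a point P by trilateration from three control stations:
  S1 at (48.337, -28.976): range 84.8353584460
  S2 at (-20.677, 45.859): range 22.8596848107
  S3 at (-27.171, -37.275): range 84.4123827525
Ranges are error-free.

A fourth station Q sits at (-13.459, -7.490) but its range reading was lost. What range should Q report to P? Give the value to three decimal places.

51.796

eq1: (x − 48.337)² + (y + 28.976)² = 84.8353584460²
eq2: (x + 20.677)² + (y − 45.859)² = 22.8596848107²
eq3: (x + 27.171)² + (y + 37.275)² = 84.4123827525²
eq1−eq3, eq1−eq2 (x²,y² cancel):
  -151.016·x − 16.598·y = -976.797598
  -138.028·x + 149.670·y = 6028.984918
det = -151.016·149.670 − -16.598·-138.028 = -24893.553464
x = (-976.797598·149.670 − -16.598·6028.984918) / -24893.553464 = 1.853018
y = (-151.016·6028.984918 − -976.797598·-138.028) / -24893.553464 = 41.990735
|P − Q| = √((1.853018 − -13.459)² + (41.990735 − -7.490)²) = 51.795763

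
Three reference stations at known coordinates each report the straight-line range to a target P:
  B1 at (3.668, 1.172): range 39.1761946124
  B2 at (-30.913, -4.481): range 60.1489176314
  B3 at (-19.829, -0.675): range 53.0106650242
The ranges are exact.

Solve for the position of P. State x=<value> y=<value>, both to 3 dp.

x=21.719 y=-33.598

eq1: (x − 3.668)² + (y − 1.172)² = 39.1761946124²
eq2: (x + 30.913)² + (y + 4.481)² = 60.1489176314²
eq3: (x + 19.829)² + (y + 0.675)² = 53.0106650242²
eq2−eq1, eq2−eq3 (x²,y² cancel):
  69.162·x + 11.306·y = 1122.252946
  22.168·x + 7.612·y = 225.713622
det = 69.162·7.612 − 11.306·22.168 = 275.829736
x = (1122.252946·7.612 − 11.306·225.713622) / 275.829736 = 21.718729
y = (69.162·225.713622 − 1122.252946·22.168) / 275.829736 = -33.597892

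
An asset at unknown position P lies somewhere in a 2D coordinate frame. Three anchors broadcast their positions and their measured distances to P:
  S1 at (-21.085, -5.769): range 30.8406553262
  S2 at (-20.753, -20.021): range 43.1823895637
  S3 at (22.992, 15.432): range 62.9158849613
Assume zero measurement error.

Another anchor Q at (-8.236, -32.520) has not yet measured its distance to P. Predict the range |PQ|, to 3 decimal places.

eq1: (x + 21.085)² + (y + 5.769)² = 30.8406553262²
eq2: (x + 20.753)² + (y + 20.021)² = 43.1823895637²
eq3: (x − 22.992)² + (y − 15.432)² = 62.9158849613²
eq3−eq1, eq3−eq2 (x²,y² cancel):
  -88.154·x − 42.402·y = 2718.342458
  -87.490·x − 70.906·y = 2158.438574
det = -88.154·-70.906 − -42.402·-87.490 = 2540.896544
x = (2718.342458·-70.906 − -42.402·2158.438574) / 2540.896544 = -39.838174
y = (-88.154·2158.438574 − 2718.342458·-87.490) / 2540.896544 = 18.714964
|P − Q| = √((-39.838174 − -8.236)² + (18.714964 − -32.520)²) = 60.197333

60.197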